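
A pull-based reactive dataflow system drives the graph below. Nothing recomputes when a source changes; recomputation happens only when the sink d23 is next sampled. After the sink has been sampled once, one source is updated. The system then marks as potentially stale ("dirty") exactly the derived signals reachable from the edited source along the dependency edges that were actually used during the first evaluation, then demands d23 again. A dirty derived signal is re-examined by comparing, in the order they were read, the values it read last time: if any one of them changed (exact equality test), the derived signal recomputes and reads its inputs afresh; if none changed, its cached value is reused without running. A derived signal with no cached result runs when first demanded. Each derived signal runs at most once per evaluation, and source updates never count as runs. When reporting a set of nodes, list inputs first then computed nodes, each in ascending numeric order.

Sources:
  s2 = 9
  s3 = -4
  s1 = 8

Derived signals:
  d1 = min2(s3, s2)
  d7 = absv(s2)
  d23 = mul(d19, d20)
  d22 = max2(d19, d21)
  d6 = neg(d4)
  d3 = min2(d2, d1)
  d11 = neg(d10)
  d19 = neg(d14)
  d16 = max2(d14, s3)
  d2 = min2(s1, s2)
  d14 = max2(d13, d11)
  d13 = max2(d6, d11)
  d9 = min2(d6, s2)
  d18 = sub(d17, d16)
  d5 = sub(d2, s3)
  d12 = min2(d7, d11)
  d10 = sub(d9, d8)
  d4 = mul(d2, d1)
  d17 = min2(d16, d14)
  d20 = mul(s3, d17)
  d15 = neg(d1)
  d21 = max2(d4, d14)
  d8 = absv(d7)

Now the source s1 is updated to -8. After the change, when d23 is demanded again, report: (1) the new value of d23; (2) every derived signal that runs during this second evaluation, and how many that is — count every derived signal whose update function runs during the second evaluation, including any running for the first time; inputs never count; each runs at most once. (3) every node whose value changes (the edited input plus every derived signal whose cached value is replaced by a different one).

New value of d23: 6724.
Derived signals that run: d2, d4, d6, d9, d10, d11, d13, d14, d16, d17, d19, d20, d23 — 13 in total.
Values that change: s1, d2, d4, d6, d9, d10, d11, d13, d14, d16, d17, d19, d20, d23.

First evaluation (everything demanded from the output):
  d1 = min2(-4, 9) = -4
  d2 = min2(8, 9) = 8
  d4 = mul(8, -4) = -32
  d6 = neg(-32) = 32
  d7 = absv(9) = 9
  d8 = absv(9) = 9
  d9 = min2(32, 9) = 9
  d10 = sub(9, 9) = 0
  d11 = neg(0) = 0
  d13 = max2(32, 0) = 32
  d14 = max2(32, 0) = 32
  d16 = max2(32, -4) = 32
  d17 = min2(32, 32) = 32
  d19 = neg(32) = -32
  d20 = mul(-4, 32) = -128
  d23 = mul(-32, -128) = 4096

Propagation after the edit:
  d2: runs — s1 8->-8; result -8.
  d4: runs — d2 8->-8; result 32.
  d6: runs — d4 -32->32; result -32.
  d9: runs — d6 32->-32; result -32.
  d10: runs — d9 9->-32; result -41.
  d11: runs — d10 0->-41; result 41.
  d13: runs — d6 32->-32; d11 0->41; result 41.
  d14: runs — d13 32->41; d11 0->41; result 41.
  d16: runs — d14 32->41; result 41.
  d17: runs — d16 32->41; d14 32->41; result 41.
  d19: runs — d14 32->41; result -41.
  d20: runs — d17 32->41; result -164.
  d23: runs — d19 -32->-41; d20 -128->-164; result 6724.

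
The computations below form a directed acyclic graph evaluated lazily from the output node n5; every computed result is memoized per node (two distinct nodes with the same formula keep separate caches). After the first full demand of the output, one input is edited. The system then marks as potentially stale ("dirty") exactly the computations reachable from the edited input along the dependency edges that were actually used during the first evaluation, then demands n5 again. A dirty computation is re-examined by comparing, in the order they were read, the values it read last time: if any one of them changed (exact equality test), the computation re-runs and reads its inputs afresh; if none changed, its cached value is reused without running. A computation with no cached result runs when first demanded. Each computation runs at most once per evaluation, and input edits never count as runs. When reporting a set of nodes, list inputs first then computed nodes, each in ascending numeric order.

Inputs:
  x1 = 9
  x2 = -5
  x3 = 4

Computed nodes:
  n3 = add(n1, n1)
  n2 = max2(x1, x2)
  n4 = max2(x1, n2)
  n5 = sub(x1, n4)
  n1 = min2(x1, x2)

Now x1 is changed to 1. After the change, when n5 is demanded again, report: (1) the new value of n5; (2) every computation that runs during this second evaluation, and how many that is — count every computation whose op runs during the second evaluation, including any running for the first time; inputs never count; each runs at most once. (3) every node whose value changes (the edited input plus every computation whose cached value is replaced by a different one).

Demanding n5 again yields 0.
3 computations run: n2, n4, n5.
The nodes whose values change: x1, n2, n4.

First demand of the output computes:
  n2 = max2(9, -5) = 9
  n4 = max2(9, 9) = 9
  n5 = sub(9, 9) = 0

After the edit, cleaning proceeds:
  n2: a read changed (x1 9->1) — executes, giving 1.
  n4: a read changed (x1 9->1; n2 9->1) — executes, giving 1.
  n5: a read changed (x1 9->1; n4 9->1) — executes, giving 0 — identical to its old value.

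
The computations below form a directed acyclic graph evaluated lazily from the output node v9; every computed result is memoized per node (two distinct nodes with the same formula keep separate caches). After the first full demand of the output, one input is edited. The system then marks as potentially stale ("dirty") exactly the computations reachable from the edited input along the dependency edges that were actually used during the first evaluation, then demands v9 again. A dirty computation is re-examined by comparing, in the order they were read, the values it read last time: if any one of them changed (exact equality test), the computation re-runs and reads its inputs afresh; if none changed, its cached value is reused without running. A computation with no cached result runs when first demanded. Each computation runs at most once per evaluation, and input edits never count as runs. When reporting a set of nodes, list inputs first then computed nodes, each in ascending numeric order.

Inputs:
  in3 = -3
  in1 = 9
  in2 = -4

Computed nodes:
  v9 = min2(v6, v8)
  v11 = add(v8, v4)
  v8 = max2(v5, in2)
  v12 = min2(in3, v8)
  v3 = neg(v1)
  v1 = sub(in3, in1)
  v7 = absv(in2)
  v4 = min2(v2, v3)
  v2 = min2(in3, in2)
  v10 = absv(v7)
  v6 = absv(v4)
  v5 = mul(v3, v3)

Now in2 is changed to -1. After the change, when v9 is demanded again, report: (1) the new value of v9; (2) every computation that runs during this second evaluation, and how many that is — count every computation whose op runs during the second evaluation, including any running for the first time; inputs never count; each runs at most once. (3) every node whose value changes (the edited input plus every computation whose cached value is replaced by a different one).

Demanding v9 again yields 3.
5 computations run: v2, v4, v6, v8, v9.
The nodes whose values change: in2, v2, v4, v6, v9.

First demand of the output computes:
  v1 = sub(-3, 9) = -12
  v2 = min2(-3, -4) = -4
  v3 = neg(-12) = 12
  v4 = min2(-4, 12) = -4
  v5 = mul(12, 12) = 144
  v6 = absv(-4) = 4
  v8 = max2(144, -4) = 144
  v9 = min2(4, 144) = 4

After the edit, cleaning proceeds:
  v2: a read changed (in2 -4->-1) — executes, giving -3.
  v4: a read changed (v2 -4->-3) — executes, giving -3.
  v6: a read changed (v4 -4->-3) — executes, giving 3.
  v8: a read changed (in2 -4->-1) — executes, giving 144 — identical to its old value.
  v9: a read changed (v6 4->3) — executes, giving 3.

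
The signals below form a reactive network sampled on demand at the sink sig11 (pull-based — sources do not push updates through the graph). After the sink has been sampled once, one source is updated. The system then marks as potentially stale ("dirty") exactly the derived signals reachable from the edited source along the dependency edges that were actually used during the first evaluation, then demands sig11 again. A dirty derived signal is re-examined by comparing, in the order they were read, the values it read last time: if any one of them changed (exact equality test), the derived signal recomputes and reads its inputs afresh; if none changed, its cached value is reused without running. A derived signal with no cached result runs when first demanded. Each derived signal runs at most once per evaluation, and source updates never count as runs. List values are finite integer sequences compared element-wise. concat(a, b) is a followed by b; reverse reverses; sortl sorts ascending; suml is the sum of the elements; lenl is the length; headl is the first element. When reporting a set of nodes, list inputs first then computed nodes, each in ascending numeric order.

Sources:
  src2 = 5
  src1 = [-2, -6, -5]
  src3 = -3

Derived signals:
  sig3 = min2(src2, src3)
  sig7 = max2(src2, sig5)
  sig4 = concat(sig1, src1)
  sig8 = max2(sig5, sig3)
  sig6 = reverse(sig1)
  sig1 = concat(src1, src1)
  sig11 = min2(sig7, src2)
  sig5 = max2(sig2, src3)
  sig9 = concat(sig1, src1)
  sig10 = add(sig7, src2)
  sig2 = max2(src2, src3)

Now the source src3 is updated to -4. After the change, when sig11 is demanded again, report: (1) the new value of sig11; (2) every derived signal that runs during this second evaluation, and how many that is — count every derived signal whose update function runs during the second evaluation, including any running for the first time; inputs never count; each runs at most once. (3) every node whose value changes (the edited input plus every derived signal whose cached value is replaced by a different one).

sig11 now evaluates to 5.
Run set: sig2, sig5 (2 run).
Changed values: src3.
The important point: at sig7 every value read last time is unchanged, so the dirty flag clears without a run.

Initial pass — values computed on the first demand:
  sig2 = max2(5, -3) = 5
  sig5 = max2(5, -3) = 5
  sig7 = max2(5, 5) = 5
  sig11 = min2(5, 5) = 5

Second demand — change propagation:
  sig2: re-runs because src3 -3->-4; new result 5 (unchanged).
  sig5: re-runs because src3 -3->-4; new result 5 (unchanged).
  sig7: re-examined; everything it read last time is the same (src2 unchanged, sig5 unchanged) — cache 5 kept, no run.
  sig11: re-examined; everything it read last time is the same (sig7 unchanged, src2 unchanged) — cache 5 kept, no run.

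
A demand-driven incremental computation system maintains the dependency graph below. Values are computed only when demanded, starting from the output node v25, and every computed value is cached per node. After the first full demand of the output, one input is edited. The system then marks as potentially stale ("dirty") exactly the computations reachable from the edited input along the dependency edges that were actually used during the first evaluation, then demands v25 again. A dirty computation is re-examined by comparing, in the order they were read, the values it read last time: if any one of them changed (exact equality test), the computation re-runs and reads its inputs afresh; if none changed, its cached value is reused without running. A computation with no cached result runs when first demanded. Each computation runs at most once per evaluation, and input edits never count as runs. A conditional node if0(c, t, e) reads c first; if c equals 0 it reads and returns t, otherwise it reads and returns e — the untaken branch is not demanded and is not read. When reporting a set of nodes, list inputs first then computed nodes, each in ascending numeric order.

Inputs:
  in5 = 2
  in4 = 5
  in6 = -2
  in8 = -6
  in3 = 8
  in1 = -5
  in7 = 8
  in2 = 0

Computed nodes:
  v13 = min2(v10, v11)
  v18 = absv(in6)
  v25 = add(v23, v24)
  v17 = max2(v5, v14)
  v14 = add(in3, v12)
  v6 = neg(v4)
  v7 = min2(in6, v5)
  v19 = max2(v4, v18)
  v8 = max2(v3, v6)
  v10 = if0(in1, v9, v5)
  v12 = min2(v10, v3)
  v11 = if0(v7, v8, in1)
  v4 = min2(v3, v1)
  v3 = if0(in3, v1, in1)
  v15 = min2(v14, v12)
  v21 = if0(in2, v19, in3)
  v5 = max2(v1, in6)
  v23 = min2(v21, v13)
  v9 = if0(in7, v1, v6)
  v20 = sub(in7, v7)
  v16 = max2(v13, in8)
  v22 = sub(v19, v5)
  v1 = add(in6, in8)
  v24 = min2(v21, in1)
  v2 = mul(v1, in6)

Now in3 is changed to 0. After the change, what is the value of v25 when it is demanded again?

New value of v25: -10.
Key observation: the change is absorbed at v4 — it re-runs but produces the same value, and the output's value is unchanged.

First evaluation (everything demanded from the output):
  v1 = add(-2, -6) = -8
  v3 = if0(in3=8 -> else branch in1) = -5
  v4 = min2(-5, -8) = -8
  v5 = max2(-8, -2) = -2
  v7 = min2(-2, -2) = -2
  v10 = if0(in1=-5 -> else branch v5) = -2
  v11 = if0(v7=-2 -> else branch in1) = -5
  v13 = min2(-2, -5) = -5
  v18 = absv(-2) = 2
  v19 = max2(-8, 2) = 2
  v21 = if0(in2=0 -> then branch v19) = 2
  v23 = min2(2, -5) = -5
  v24 = min2(2, -5) = -5
  v25 = add(-5, -5) = -10

Propagation after the edit:
  v3: runs — in3 8->0; result -8.
  v4: runs — v3 -5->-8; result -8 (same value as before).
  v19: checked — values it read are unchanged (v4 unchanged, v18 unchanged); reused cached 2 without running.
  v21: checked — values it read are unchanged (in2 unchanged, v19 unchanged); reused cached 2 without running.
  v23: checked — values it read are unchanged (v21 unchanged, v13 unchanged); reused cached -5 without running.
  v24: checked — values it read are unchanged (v21 unchanged, in1 unchanged); reused cached -5 without running.
  v25: checked — values it read are unchanged (v23 unchanged, v24 unchanged); reused cached -10 without running.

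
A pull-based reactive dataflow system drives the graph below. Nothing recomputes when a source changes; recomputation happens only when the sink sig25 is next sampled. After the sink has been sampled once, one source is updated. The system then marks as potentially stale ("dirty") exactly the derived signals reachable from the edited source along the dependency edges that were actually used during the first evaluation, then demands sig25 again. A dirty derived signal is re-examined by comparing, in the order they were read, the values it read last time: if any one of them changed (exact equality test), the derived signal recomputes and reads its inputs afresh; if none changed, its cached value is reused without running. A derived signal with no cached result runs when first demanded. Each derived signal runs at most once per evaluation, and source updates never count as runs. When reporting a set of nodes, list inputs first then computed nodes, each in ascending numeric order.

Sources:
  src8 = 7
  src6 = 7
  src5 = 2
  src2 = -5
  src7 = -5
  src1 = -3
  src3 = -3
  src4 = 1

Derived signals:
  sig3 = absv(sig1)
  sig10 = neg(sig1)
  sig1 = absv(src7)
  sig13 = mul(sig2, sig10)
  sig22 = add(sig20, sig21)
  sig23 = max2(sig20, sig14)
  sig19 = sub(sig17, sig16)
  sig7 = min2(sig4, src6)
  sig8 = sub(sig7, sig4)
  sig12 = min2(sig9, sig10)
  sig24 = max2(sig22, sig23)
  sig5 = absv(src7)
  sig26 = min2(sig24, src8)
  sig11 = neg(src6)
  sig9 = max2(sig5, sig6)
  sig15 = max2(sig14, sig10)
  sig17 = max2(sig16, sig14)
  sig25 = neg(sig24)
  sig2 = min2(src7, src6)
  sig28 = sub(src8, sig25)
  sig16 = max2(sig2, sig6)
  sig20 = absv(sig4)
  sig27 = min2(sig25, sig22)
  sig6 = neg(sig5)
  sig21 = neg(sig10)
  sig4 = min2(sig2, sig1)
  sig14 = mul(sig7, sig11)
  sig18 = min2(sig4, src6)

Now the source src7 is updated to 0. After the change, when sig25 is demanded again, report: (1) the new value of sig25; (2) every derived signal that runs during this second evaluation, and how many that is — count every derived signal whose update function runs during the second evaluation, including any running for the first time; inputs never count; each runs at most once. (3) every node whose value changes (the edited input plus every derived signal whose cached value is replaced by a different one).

New value of sig25: 0.
Derived signals that run: sig1, sig2, sig4, sig7, sig10, sig14, sig20, sig21, sig22, sig23, sig24, sig25 — 12 in total.
Values that change: src7, sig1, sig2, sig4, sig7, sig10, sig14, sig20, sig21, sig22, sig23, sig24, sig25.

First evaluation (everything demanded from the output):
  sig1 = absv(-5) = 5
  sig2 = min2(-5, 7) = -5
  sig4 = min2(-5, 5) = -5
  sig7 = min2(-5, 7) = -5
  sig10 = neg(5) = -5
  sig11 = neg(7) = -7
  sig14 = mul(-5, -7) = 35
  sig20 = absv(-5) = 5
  sig21 = neg(-5) = 5
  sig22 = add(5, 5) = 10
  sig23 = max2(5, 35) = 35
  sig24 = max2(10, 35) = 35
  sig25 = neg(35) = -35

Propagation after the edit:
  sig1: runs — src7 -5->0; result 0.
  sig2: runs — src7 -5->0; result 0.
  sig4: runs — sig2 -5->0; sig1 5->0; result 0.
  sig7: runs — sig4 -5->0; result 0.
  sig10: runs — sig1 5->0; result 0.
  sig14: runs — sig7 -5->0; result 0.
  sig20: runs — sig4 -5->0; result 0.
  sig21: runs — sig10 -5->0; result 0.
  sig22: runs — sig20 5->0; sig21 5->0; result 0.
  sig23: runs — sig20 5->0; sig14 35->0; result 0.
  sig24: runs — sig22 10->0; sig23 35->0; result 0.
  sig25: runs — sig24 35->0; result 0.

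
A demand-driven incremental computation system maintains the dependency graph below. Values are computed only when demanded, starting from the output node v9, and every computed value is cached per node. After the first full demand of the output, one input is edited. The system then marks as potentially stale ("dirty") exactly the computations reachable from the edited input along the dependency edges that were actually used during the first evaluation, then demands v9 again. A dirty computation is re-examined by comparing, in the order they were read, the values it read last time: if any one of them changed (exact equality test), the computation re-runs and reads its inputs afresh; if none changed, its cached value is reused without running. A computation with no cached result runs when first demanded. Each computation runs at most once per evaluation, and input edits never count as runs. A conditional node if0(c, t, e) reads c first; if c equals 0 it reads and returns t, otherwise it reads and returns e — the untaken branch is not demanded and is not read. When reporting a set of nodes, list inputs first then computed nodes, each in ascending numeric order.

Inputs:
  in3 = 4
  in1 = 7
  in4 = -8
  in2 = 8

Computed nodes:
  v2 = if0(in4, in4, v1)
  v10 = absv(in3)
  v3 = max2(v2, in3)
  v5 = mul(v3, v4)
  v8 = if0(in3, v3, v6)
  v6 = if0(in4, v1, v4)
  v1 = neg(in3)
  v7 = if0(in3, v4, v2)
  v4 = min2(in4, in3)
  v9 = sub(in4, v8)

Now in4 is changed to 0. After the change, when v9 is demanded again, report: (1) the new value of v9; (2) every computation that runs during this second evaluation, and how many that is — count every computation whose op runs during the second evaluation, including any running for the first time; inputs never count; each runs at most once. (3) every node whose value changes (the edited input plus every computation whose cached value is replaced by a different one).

First evaluation (everything demanded from the output):
  v4 = min2(-8, 4) = -8
  v6 = if0(in4=-8 -> else branch v4) = -8
  v8 = if0(in3=4 -> else branch v6) = -8
  v9 = sub(-8, -8) = 0

Propagation after the edit:
  v1: demanded for the first time — runs, produces -4.
  v4: marked dirty but never re-examined — demand shifted away from it.
  v6: runs — in4 -8->0; result -4.
  v8: runs — v6 -8->-4; result -4.
  v9: runs — in4 -8->0; v8 -8->-4; result 4.

Key observation: a condition flipped, so demand moved to the other branch — v4 is never re-examined.

New value of v9: 4.
Computations that run: v1, v6, v8, v9 — 4 in total.
Values that change: in4, v6, v8, v9.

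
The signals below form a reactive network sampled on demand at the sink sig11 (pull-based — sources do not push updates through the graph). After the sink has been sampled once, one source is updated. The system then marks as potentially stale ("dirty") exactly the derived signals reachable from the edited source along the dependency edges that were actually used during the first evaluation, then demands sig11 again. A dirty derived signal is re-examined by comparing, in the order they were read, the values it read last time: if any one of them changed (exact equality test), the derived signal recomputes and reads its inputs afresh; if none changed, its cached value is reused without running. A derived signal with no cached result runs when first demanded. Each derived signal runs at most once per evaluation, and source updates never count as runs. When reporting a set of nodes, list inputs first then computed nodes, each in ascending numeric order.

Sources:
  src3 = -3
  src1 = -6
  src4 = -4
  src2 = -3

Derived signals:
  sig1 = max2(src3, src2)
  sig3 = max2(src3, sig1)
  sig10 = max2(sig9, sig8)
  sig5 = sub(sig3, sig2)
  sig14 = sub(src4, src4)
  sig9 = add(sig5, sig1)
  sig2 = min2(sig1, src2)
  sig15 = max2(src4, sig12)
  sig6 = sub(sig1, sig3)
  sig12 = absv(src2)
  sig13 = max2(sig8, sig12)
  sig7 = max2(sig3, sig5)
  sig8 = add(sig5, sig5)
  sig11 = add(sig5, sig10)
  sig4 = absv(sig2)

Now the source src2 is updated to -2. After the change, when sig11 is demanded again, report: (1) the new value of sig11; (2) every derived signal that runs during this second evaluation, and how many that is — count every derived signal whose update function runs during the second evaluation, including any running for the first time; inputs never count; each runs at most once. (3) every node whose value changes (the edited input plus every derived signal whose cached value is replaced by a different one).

sig11 now evaluates to 0.
Run set: sig1, sig2, sig3, sig5, sig9, sig10 (6 run).
Changed values: src2, sig1, sig2, sig3, sig9.
The important point: at sig8 every value read last time is unchanged, so the dirty flag clears without a run.

Initial pass — values computed on the first demand:
  sig1 = max2(-3, -3) = -3
  sig2 = min2(-3, -3) = -3
  sig3 = max2(-3, -3) = -3
  sig5 = sub(-3, -3) = 0
  sig8 = add(0, 0) = 0
  sig9 = add(0, -3) = -3
  sig10 = max2(-3, 0) = 0
  sig11 = add(0, 0) = 0

Second demand — change propagation:
  sig1: re-runs because src2 -3->-2; new result -2.
  sig2: re-runs because sig1 -3->-2; src2 -3->-2; new result -2.
  sig3: re-runs because sig1 -3->-2; new result -2.
  sig5: re-runs because sig3 -3->-2; sig2 -3->-2; new result 0 (unchanged).
  sig8: re-examined; everything it read last time is the same (sig5 unchanged, sig5 unchanged) — cache 0 kept, no run.
  sig9: re-runs because sig1 -3->-2; new result -2.
  sig10: re-runs because sig9 -3->-2; new result 0 (unchanged).
  sig11: re-examined; everything it read last time is the same (sig5 unchanged, sig10 unchanged) — cache 0 kept, no run.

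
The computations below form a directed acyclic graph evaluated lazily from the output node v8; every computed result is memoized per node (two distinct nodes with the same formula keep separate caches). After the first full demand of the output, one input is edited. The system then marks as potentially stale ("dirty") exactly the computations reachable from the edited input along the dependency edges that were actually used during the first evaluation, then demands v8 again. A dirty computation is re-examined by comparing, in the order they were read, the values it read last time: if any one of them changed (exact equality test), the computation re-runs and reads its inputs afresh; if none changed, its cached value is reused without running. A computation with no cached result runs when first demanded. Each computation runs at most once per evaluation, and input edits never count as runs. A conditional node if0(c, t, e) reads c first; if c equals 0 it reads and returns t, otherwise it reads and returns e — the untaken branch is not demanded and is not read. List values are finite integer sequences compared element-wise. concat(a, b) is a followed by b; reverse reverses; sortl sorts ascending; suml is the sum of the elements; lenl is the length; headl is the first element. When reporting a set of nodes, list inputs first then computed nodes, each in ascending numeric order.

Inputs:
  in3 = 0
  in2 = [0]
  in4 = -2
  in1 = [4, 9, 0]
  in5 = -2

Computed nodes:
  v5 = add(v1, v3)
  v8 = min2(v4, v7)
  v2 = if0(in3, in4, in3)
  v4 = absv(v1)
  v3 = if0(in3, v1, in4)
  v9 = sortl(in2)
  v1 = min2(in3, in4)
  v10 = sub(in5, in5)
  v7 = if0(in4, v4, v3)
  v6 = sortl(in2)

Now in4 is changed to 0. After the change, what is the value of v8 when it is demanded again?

First demand of the output computes:
  v1 = min2(0, -2) = -2
  v3 = if0(in3=0 -> then branch v1) = -2
  v4 = absv(-2) = 2
  v7 = if0(in4=-2 -> else branch v3) = -2
  v8 = min2(2, -2) = -2

After the edit, cleaning proceeds:
  v1: a read changed (in4 -2->0) — executes, giving 0.
  v3: stays stale; no demand reaches it after the flip.
  v4: a read changed (v1 -2->0) — executes, giving 0.
  v7: a read changed (in4 -2->0) — executes, giving 0.
  v8: a read changed (v4 2->0; v7 -2->0) — executes, giving 0.

Note the branch switch — demand abandons v3, which is never re-examined.

Demanding v8 again yields 0.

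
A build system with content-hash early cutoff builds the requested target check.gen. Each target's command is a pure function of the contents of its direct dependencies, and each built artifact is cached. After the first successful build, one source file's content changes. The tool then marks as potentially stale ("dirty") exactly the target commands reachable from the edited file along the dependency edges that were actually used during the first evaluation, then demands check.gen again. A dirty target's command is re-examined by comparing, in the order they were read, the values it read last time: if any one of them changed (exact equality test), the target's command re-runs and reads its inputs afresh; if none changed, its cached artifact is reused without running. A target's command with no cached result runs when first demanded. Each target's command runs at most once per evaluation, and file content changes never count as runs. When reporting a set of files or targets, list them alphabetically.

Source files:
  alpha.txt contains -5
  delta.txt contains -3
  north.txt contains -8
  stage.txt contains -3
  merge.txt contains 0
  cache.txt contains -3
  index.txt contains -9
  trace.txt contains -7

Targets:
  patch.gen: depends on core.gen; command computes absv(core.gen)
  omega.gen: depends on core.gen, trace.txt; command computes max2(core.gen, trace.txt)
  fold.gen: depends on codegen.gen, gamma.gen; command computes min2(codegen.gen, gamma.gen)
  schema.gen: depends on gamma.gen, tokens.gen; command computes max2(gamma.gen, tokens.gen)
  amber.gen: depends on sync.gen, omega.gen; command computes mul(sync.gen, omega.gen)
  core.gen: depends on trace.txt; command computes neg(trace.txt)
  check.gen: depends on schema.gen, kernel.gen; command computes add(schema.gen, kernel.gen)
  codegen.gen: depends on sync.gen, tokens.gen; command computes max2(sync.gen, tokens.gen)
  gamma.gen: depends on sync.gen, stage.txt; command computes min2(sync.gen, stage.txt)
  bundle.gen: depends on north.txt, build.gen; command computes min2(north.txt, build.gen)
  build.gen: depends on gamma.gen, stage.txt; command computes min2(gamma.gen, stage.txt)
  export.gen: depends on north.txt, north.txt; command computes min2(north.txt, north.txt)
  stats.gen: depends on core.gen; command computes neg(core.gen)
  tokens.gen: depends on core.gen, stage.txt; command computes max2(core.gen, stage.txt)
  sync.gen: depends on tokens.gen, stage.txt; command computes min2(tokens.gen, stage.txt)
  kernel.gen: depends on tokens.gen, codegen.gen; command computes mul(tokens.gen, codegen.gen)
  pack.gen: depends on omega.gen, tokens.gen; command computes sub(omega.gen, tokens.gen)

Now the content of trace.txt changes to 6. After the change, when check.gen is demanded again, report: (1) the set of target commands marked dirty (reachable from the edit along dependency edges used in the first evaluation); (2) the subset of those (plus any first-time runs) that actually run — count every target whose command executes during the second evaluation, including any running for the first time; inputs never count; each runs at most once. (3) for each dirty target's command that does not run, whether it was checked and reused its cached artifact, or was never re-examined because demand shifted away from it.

Marked dirty: check.gen, codegen.gen, core.gen, gamma.gen, kernel.gen, schema.gen, sync.gen, tokens.gen.
Target commands that run: check.gen, codegen.gen, core.gen, kernel.gen, schema.gen, sync.gen, tokens.gen — 7 in total.
Checked but reused from cache: gamma.gen.
Key observation: the cutoff stops propagation at gamma.gen — its inputs' values are unchanged, so it reuses its cache.

First evaluation (everything demanded from the output):
  core.gen = neg(-7) = 7
  tokens.gen = max2(7, -3) = 7
  sync.gen = min2(7, -3) = -3
  codegen.gen = max2(-3, 7) = 7
  gamma.gen = min2(-3, -3) = -3
  kernel.gen = mul(7, 7) = 49
  schema.gen = max2(-3, 7) = 7
  check.gen = add(7, 49) = 56

Propagation after the edit:
  core.gen: runs — trace.txt -7->6; result -6.
  tokens.gen: runs — core.gen 7->-6; result -3.
  sync.gen: runs — tokens.gen 7->-3; result -3 (same value as before).
  codegen.gen: runs — tokens.gen 7->-3; result -3.
  gamma.gen: checked — values it read are unchanged (sync.gen unchanged, stage.txt unchanged); reused cached -3 without running.
  kernel.gen: runs — tokens.gen 7->-3; codegen.gen 7->-3; result 9.
  schema.gen: runs — tokens.gen 7->-3; result -3.
  check.gen: runs — schema.gen 7->-3; kernel.gen 49->9; result 6.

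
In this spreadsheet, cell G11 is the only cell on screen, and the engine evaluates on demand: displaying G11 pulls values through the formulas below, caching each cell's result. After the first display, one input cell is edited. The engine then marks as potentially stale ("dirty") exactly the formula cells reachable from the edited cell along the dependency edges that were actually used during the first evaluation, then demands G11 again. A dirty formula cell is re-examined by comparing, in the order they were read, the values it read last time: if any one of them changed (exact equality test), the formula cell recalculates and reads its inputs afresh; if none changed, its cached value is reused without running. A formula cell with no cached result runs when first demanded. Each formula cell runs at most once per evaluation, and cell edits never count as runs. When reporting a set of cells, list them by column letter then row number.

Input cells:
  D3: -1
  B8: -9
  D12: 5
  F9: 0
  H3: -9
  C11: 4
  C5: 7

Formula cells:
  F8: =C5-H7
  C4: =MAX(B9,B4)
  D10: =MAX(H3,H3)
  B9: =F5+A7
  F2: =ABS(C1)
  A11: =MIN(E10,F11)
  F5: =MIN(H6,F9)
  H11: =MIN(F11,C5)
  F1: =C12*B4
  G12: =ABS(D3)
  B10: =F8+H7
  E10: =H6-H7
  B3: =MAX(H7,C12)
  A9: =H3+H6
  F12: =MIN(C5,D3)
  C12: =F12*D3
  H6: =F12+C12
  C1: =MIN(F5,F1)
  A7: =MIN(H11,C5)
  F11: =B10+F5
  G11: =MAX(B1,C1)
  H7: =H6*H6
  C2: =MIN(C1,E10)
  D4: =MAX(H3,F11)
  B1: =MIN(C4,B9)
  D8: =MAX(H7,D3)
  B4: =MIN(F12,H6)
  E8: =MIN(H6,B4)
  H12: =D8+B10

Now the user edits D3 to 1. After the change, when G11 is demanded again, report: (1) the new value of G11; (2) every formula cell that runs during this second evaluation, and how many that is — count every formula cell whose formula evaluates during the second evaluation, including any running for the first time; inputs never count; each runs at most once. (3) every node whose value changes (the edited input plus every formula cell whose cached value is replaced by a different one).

Initial pass — values computed on the first demand:
  F12 = MIN(7, -1) = -1
  C12 = -1 * -1 = 1
  H6 = -1 + 1 = 0
  B4 = MIN(-1, 0) = -1
  F1 = 1 * -1 = -1
  F5 = MIN(0, 0) = 0
  C1 = MIN(0, -1) = -1
  H7 = 0 * 0 = 0
  F8 = 7 - 0 = 7
  B10 = 7 + 0 = 7
  F11 = 7 + 0 = 7
  H11 = MIN(7, 7) = 7
  A7 = MIN(7, 7) = 7
  B9 = 0 + 7 = 7
  C4 = MAX(7, -1) = 7
  B1 = MIN(7, 7) = 7
  G11 = MAX(7, -1) = 7

Second demand — change propagation:
  F12: re-runs because D3 -1->1; new result 1.
  C12: re-runs because F12 -1->1; D3 -1->1; new result 1 (unchanged).
  H6: re-runs because F12 -1->1; new result 2.
  B4: re-runs because F12 -1->1; H6 0->2; new result 1.
  F1: re-runs because B4 -1->1; new result 1.
  F5: re-runs because H6 0->2; new result 0 (unchanged).
  C1: re-runs because F1 -1->1; new result 0.
  H7: re-runs because H6 0->2; H6 0->2; new result 4.
  F8: re-runs because H7 0->4; new result 3.
  B10: re-runs because F8 7->3; H7 0->4; new result 7 (unchanged).
  F11: re-examined; everything it read last time is the same (B10 unchanged, F5 unchanged) — cache 7 kept, no run.
  H11: re-examined; everything it read last time is the same (F11 unchanged, C5 unchanged) — cache 7 kept, no run.
  A7: re-examined; everything it read last time is the same (H11 unchanged, C5 unchanged) — cache 7 kept, no run.
  B9: re-examined; everything it read last time is the same (F5 unchanged, A7 unchanged) — cache 7 kept, no run.
  C4: re-runs because B4 -1->1; new result 7 (unchanged).
  B1: re-examined; everything it read last time is the same (C4 unchanged, B9 unchanged) — cache 7 kept, no run.
  G11: re-runs because C1 -1->0; new result 7 (unchanged).

The important point: at F11 every value read last time is unchanged, so the dirty flag clears without a run.

G11 now evaluates to 7.
Run set: B4, B10, C1, C4, C12, F1, F5, F8, F12, G11, H6, H7 (12 run).
Changed values: B4, C1, D3, F1, F8, F12, H6, H7.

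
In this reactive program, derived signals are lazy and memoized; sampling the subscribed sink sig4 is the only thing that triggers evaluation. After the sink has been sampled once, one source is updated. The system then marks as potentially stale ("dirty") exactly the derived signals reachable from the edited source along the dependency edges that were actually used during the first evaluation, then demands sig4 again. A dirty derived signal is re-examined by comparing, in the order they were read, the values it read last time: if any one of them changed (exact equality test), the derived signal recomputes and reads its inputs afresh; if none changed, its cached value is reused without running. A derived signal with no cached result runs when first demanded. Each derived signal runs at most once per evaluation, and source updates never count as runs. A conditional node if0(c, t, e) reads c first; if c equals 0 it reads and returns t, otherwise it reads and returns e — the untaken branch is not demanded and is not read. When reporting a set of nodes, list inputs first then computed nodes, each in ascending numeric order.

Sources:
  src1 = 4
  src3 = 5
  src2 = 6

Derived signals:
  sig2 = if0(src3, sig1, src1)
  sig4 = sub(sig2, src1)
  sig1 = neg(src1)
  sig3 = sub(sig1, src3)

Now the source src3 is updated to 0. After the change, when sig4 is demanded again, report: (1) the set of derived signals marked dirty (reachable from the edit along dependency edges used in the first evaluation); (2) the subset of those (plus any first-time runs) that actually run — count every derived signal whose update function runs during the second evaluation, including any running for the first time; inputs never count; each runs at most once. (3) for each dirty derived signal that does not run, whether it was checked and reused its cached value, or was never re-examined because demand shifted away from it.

First demand of the output computes:
  sig2 = if0(src3=5 -> else branch src1) = 4
  sig4 = sub(4, 4) = 0

After the edit, cleaning proceeds:
  sig1: had never run; runs now, result -4.
  sig2: a read changed (src3 5->0) — executes, giving -4.
  sig4: a read changed (sig2 4->-4) — executes, giving -8.

Note the branch switch — sig1 had no cache and runs now for the first time.

The edit dirties: sig2, sig4.
3 derived signals run: sig1, sig2, sig4.
No dirty derived signal escaped a run.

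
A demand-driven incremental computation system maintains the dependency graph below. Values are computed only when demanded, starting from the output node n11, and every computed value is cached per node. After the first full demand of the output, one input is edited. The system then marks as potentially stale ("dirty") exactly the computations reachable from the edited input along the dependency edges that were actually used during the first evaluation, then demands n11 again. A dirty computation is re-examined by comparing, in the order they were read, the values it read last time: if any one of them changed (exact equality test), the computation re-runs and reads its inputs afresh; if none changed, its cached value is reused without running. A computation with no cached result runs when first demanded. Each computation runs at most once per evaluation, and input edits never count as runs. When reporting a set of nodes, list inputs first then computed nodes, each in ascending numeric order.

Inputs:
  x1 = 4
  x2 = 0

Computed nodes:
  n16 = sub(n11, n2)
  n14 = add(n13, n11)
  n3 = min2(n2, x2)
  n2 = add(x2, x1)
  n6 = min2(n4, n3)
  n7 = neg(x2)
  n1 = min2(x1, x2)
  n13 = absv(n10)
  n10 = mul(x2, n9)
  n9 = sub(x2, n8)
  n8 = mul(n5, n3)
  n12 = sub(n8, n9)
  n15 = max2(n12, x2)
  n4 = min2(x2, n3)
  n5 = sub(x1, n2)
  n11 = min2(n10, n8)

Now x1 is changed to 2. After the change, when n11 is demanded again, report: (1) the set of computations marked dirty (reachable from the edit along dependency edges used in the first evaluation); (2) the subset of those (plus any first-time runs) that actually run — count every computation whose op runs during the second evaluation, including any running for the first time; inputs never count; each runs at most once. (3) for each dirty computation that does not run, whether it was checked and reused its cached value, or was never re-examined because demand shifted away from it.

First evaluation (everything demanded from the output):
  n2 = add(0, 4) = 4
  n3 = min2(4, 0) = 0
  n5 = sub(4, 4) = 0
  n8 = mul(0, 0) = 0
  n9 = sub(0, 0) = 0
  n10 = mul(0, 0) = 0
  n11 = min2(0, 0) = 0

Propagation after the edit:
  n2: runs — x1 4->2; result 2.
  n3: runs — n2 4->2; result 0 (same value as before).
  n5: runs — x1 4->2; n2 4->2; result 0 (same value as before).
  n8: checked — values it read are unchanged (n5 unchanged, n3 unchanged); reused cached 0 without running.
  n9: checked — values it read are unchanged (x2 unchanged, n8 unchanged); reused cached 0 without running.
  n10: checked — values it read are unchanged (x2 unchanged, n9 unchanged); reused cached 0 without running.
  n11: checked — values it read are unchanged (n10 unchanged, n8 unchanged); reused cached 0 without running.

Key observation: the cutoff stops propagation at n8 — its inputs' values are unchanged, so it reuses its cache.

Marked dirty: n2, n3, n5, n8, n9, n10, n11.
Computations that run: n2, n3, n5 — 3 in total.
Checked but reused from cache: n8, n9, n10, n11.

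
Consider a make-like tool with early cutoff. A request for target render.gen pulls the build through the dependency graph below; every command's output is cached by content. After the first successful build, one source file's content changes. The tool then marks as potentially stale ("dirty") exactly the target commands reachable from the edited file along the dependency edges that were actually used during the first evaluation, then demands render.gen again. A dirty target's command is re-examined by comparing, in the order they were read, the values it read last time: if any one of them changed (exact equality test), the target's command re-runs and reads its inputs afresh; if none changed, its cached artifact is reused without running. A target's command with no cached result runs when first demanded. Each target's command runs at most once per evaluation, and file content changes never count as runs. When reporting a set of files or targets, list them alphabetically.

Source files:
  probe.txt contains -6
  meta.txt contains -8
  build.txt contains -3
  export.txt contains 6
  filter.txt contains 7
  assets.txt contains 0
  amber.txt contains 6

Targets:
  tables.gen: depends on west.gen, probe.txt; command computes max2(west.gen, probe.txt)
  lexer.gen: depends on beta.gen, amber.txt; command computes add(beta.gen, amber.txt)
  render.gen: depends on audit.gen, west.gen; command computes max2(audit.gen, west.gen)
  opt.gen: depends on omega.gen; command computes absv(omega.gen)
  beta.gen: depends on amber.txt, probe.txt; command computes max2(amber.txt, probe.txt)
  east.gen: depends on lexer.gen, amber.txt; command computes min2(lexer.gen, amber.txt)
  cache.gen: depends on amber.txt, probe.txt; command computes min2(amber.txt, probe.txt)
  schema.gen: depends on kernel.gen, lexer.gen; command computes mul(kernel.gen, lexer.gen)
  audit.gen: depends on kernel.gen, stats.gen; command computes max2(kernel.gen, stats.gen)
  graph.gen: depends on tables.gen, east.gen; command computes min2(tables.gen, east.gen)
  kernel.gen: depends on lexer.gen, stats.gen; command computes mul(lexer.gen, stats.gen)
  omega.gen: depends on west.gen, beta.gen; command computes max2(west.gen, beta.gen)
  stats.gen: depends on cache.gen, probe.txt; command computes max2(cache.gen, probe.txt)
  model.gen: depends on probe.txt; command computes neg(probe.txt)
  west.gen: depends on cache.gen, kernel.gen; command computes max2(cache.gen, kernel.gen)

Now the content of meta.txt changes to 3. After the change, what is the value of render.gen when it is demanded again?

First demand of the output computes:
  beta.gen = max2(6, -6) = 6
  cache.gen = min2(6, -6) = -6
  lexer.gen = add(6, 6) = 12
  stats.gen = max2(-6, -6) = -6
  kernel.gen = mul(12, -6) = -72
  audit.gen = max2(-72, -6) = -6
  west.gen = max2(-6, -72) = -6
  render.gen = max2(-6, -6) = -6

After the edit, cleaning proceeds:
  no node depends on meta.txt at all; the second demand re-runs nothing.

Note the shortcut — nothing in the graph depends on meta.txt at all, so no recomputation happens.

Demanding render.gen again yields -6.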